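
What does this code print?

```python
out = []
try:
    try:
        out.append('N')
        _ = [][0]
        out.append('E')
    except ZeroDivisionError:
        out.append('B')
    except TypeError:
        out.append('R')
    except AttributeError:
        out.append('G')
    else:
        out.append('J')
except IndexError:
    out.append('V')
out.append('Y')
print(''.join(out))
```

Execution trace: 'N' (inner try body) → 'V' (outer except IndexError) → 'Y' (after the try/except). Output: NVY

Answer: NVY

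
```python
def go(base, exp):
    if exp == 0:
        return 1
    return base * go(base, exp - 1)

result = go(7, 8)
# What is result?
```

go(7, 8) = 7 * 7 * 7 * 7 * 7 * 7 * 7 * 7 = 5764801

Answer: 5764801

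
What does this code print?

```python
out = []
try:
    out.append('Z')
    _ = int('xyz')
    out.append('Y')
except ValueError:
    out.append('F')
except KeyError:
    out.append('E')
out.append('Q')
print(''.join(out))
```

Execution trace: 'Z' (try body) → 'F' (except ValueError) → 'Q' (after the try/except). Output: ZFQ

Answer: ZFQ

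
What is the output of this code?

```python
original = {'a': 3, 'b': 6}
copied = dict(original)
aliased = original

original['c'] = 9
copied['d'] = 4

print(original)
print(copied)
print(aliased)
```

Key concept: dict() creates copy, assignment creates alias.
Step by step:
`original = {'a': 3, 'b': 6}` → original = {'a': 3, 'b': 6}
`copied = dict(original)` → copied = {'a': 3, 'b': 6}
`aliased = original` → aliased = {'a': 3, 'b': 6} (same object as original)
`original['c'] = 9` → original = {'a': 3, 'b': 6, 'c': 9} (same object as aliased); aliased = {'a': 3, 'b': 6, 'c': 9} (same object as original)
`copied['d'] = 4` → copied = {'a': 3, 'b': 6, 'd': 4}
`print(original)` → prints {'a': 3, 'b': 6, 'c': 9}
`print(copied)` → prints {'a': 3, 'b': 6, 'd': 4}
`print(aliased)` → prints {'a': 3, 'b': 6, 'c': 9}

Answer:
{'a': 3, 'b': 6, 'c': 9}
{'a': 3, 'b': 6, 'd': 4}
{'a': 3, 'b': 6, 'c': 9}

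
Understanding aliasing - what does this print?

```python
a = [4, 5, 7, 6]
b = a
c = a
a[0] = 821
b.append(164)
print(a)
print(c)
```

Key concept: multiple aliases.
Step by step:
`a = [4, 5, 7, 6]` → a = [4, 5, 7, 6]
`b = a` → b = [4, 5, 7, 6] (same object as a)
`c = a` → c = [4, 5, 7, 6] (same object as a, b)
`a[0] = 821` → a = [821, 5, 7, 6] (same object as b, c); b = [821, 5, 7, 6] (same object as a, c); c = [821, 5, 7, 6] (same object as a, b)
`b.append(164)` → a = [821, 5, 7, 6, 164] (same object as b, c); b = [821, 5, 7, 6, 164] (same object as a, c); c = [821, 5, 7, 6, 164] (same object as a, b)
`print(a)` → prints [821, 5, 7, 6, 164]
`print(c)` → prints [821, 5, 7, 6, 164]

Answer:
[821, 5, 7, 6, 164]
[821, 5, 7, 6, 164]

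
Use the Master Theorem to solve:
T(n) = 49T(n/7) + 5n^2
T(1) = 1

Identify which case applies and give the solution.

a=49, b=7, f(n)=5n^2. log_7(49) = 2. Since c=2 = 2, Case 2 applies: T(n) = Θ(n^log_b(a) · log n) = O(n^2 log n).

Answer: O(n^2 log n) - Case 2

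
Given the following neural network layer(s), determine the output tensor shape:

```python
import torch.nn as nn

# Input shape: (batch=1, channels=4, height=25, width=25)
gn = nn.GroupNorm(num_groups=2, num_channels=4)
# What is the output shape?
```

Input: (1, 4, 25, 25) -> Output: (1, 4, 25, 25)

Answer: (1, 4, 25, 25)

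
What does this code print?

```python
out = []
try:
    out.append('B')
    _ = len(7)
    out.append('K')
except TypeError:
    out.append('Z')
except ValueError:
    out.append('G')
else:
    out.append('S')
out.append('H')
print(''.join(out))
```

Execution trace: 'B' (try body) → 'Z' (except TypeError) → 'H' (after the try/except). Output: BZH

Answer: BZH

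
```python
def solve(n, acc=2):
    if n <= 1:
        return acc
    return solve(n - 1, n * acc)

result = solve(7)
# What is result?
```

Accumulator trace (n, acc): (7, 2) -> (6, 14) -> (5, 84) -> (4, 420) -> (3, 1680) -> (2, 5040) -> (1, 10080) -> return 10080

Answer: 10080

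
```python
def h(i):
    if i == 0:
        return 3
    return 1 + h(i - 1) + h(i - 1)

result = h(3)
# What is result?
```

h(i) = 1 + 2·h(i-1), h(0)=3. Closed form: (3+1)·2^3 - 1 = 31.

Answer: 31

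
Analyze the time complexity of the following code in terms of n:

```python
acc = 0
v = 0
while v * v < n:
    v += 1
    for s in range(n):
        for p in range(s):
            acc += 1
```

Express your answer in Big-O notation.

Each loop level contributes: √n × n × n. Multiplying the contributions gives O(n^2√n).

Answer: O(n^2√n)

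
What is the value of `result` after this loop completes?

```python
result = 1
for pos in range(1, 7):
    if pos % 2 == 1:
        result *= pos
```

Product of odd numbers 1 to 6
`result` takes the values: 1 → 3 → 15

Answer: 15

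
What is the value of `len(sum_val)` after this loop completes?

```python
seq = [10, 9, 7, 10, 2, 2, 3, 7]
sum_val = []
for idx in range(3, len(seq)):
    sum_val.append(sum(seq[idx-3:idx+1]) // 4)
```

Number of 4-element averages
`sum_val` takes the values: [] → [9] → [9, 7] → [9, 7, 5] → [9, 7, 5, 4] → [9, 7, 5, 4, 3]
So `len(sum_val)` = 5

Answer: 5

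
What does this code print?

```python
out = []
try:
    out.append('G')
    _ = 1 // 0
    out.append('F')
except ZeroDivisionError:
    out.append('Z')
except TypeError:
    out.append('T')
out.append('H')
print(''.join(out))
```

Execution trace: 'G' (try body) → 'Z' (except ZeroDivisionError) → 'H' (after the try/except). Output: GZH

Answer: GZH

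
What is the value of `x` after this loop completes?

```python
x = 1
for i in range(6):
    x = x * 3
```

Multiply by 3, 6 times: 1 * 3^6 = 729
`x` takes the values: 1 → 3 → 9 → 27 → 81 → 243 → 729

Answer: 729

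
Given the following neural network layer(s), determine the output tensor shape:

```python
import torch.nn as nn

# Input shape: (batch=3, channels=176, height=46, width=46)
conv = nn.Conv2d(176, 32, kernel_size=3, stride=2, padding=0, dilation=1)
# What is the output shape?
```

Input: (3, 176, 46, 46) -> Output: (3, 32, 22, 22)

Answer: (3, 32, 22, 22)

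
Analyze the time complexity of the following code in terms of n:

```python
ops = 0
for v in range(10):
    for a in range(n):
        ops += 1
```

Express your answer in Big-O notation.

Each loop level contributes: 1 × n. Multiplying the contributions gives O(n).

Answer: O(n)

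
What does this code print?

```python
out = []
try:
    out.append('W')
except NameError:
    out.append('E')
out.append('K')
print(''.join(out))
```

Execution trace: 'W' (try body, no exception) → 'K' (after the try/except). Output: WK

Answer: WK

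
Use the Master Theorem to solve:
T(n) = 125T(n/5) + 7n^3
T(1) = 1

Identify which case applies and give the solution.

a=125, b=5, f(n)=7n^3. log_5(125) = 3. Since c=3 = 3, Case 2 applies: T(n) = Θ(n^log_b(a) · log n) = O(n^3 log n).

Answer: O(n^3 log n) - Case 2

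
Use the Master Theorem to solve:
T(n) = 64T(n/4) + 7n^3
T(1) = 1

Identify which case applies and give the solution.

a=64, b=4, f(n)=7n^3. log_4(64) = 3. Since c=3 = 3, Case 2 applies: T(n) = Θ(n^log_b(a) · log n) = O(n^3 log n).

Answer: O(n^3 log n) - Case 2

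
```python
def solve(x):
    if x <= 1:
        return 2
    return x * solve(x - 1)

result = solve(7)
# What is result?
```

solve(7) = 7 * 6 * 5 * 4 * 3 * 2 * 2 = 10080

Answer: 10080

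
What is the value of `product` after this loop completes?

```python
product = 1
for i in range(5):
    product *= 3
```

3^5 = 243
`product` takes the values: 1 → 3 → 9 → 27 → 81 → 243

Answer: 243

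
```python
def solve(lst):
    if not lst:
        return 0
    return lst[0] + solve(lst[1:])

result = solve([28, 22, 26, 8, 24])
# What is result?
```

28 + 22 + 26 + 8 + 24 + 0 = 108

Answer: 108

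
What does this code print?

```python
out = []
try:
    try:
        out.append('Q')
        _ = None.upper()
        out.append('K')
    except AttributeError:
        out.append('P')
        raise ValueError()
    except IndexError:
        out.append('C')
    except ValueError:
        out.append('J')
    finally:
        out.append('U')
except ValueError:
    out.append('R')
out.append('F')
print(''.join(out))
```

Execution trace: 'Q' (inner try body) → 'P' (inner except AttributeError) → 'U' (inner finally) → 'R' (outer except ValueError) → 'F' (after the try/except). Output: QPURF

Answer: QPURF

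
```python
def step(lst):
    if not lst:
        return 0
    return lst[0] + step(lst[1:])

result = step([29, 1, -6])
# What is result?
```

29 + 1 + (-6) + 0 = 24

Answer: 24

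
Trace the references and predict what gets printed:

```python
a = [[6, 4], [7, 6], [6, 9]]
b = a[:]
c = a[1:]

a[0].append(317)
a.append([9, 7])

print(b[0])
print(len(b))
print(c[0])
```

Key concept: slice with nested mutation.
Step by step:
`a = [[6, 4], [7, 6], [6, 9]]` → a = [[6, 4], [7, 6], [6, 9]]
`b = a[:]` → b = [[6, 4], [7, 6], [6, 9]]
`c = a[1:]` → c = [[7, 6], [6, 9]]
`a[0].append(317)` → a = [[6, 4, 317], [7, 6], [6, 9]]; b = [[6, 4, 317], [7, 6], [6, 9]]
`a.append([9, 7])` → a = [[6, 4, 317], [7, 6], [6, 9], [9, 7]]
`print(b[0])` → prints [6, 4, 317]
`print(len(b))` → prints 3
`print(c[0])` → prints [7, 6]

Answer:
[6, 4, 317]
3
[7, 6]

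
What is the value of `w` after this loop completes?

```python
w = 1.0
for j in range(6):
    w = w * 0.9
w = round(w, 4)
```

Exponential decay: 1.0 * 0.9^6
`w` takes the values: 1.0 → 0.9 → 0.81 → 0.729 → 0.6561 → 0.59049 → 0.531441 → 0.5314

Answer: 0.5314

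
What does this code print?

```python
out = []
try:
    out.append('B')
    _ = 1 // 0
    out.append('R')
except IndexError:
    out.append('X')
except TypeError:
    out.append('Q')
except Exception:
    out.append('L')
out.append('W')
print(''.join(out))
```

Execution trace: 'B' (try body) → 'L' (except Exception) → 'W' (after the try/except). Output: BLW

Answer: BLW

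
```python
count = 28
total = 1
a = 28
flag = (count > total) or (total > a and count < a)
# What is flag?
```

Trace:
`count = 28` → count = 28
`total = 1` → total = 1
`a = 28` → a = 28
`flag = (count > total) or (total > a and count < a)` → flag = True
So flag = True

Answer: True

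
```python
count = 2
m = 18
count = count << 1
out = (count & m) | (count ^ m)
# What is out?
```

Trace:
`count = 2` → count = 2
`m = 18` → m = 18
`count = count << 1` → count = 4
`out = (count & m) | (count ^ m)` → out = 22
So out = 22

Answer: 22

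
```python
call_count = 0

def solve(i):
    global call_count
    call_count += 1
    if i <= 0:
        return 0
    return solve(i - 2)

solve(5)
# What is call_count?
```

Linear recursion stepping by 2: 4 calls from i=5 down to ≤0.

Answer: 4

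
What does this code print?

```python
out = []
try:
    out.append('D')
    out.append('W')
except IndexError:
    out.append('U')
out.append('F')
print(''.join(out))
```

Execution trace: 'D' (try body) → 'W' (try body, no exception) → 'F' (after the try/except). Output: DWF

Answer: DWF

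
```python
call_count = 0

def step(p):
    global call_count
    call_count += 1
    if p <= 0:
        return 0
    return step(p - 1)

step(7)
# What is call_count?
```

Linear recursion stepping by 1: 8 calls from p=7 down to ≤0.

Answer: 8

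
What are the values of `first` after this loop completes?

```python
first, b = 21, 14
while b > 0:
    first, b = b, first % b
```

GCD of 21 and 14
`first` takes the values: 21 → 14 → 7

Answer: 7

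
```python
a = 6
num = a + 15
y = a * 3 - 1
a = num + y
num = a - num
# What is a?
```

Trace:
`a = 6` → a = 6
`num = a + 15` → num = 21
`y = a * 3 - 1` → y = 17
`a = num + y` → a = 38
`num = a - num` → num = 17
So a = 38

Answer: 38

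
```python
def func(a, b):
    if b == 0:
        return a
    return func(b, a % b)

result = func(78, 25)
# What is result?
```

func(78, 25) -> func(25, 3) -> func(3, 1) -> func(1, 0) -> 1

Answer: 1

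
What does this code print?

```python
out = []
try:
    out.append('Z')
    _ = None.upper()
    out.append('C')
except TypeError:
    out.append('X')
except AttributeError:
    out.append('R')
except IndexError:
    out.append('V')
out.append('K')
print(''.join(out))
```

Execution trace: 'Z' (try body) → 'R' (except AttributeError) → 'K' (after the try/except). Output: ZRK

Answer: ZRK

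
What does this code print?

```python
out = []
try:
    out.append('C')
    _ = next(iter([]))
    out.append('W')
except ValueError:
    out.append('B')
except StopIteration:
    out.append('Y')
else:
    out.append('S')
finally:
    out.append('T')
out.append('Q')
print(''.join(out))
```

Execution trace: 'C' (try body) → 'Y' (except StopIteration) → 'T' (finally) → 'Q' (after the try/except). Output: CYTQ

Answer: CYTQ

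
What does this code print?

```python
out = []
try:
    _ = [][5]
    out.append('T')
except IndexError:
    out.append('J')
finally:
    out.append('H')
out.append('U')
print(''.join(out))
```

Execution trace: 'J' (except IndexError) → 'H' (finally) → 'U' (after the try/except). Output: JHU

Answer: JHU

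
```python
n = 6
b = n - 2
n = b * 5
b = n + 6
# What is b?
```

Trace:
`n = 6` → n = 6
`b = n - 2` → b = 4
`n = b * 5` → n = 20
`b = n + 6` → b = 26
So b = 26

Answer: 26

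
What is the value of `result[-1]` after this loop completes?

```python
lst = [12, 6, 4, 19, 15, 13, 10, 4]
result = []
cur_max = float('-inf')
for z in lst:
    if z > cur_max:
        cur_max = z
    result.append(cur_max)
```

Running max ends at 19
`result` takes the values: [] → [12] → [12, 12] → [12, 12, 12] → [12, 12, 12, 19] → [12, 12, 12, 19, 19] → [12, 12, 12, 19, 19, 19] → [12, 12, 12, 19, 19, 19, 19] → [12, 12, 12, 19, 19, 19, 19, 19]
So `result[-1]` = 19

Answer: 19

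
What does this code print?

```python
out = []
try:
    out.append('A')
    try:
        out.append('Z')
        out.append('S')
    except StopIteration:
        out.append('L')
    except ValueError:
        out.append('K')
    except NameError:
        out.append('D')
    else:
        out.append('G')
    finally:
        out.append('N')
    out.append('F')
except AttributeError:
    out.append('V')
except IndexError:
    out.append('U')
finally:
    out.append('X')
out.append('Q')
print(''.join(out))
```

Execution trace: 'A' (try body) → 'Z' (inner try body) → 'S' (inner try body, no exception) → 'G' (inner else) → 'N' (inner finally) → 'F' (try body, no exception) → 'X' (finally) → 'Q' (after the try/except). Output: AZSGNFXQ

Answer: AZSGNFXQ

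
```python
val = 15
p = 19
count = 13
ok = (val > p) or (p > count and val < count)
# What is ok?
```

Trace:
`val = 15` → val = 15
`p = 19` → p = 19
`count = 13` → count = 13
`ok = (val > p) or (p > count and val < count)` → ok = False
So ok = False

Answer: False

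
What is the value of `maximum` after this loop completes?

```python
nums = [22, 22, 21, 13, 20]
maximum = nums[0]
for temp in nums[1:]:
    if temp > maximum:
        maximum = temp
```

Maximum of [22, 22, 21, 13, 20]
`maximum` takes the values: 22

Answer: 22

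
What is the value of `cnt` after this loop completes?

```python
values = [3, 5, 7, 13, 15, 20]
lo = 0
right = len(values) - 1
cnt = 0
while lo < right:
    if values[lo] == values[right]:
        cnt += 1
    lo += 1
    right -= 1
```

Count matching pairs from ends
`cnt` takes the values: 0

Answer: 0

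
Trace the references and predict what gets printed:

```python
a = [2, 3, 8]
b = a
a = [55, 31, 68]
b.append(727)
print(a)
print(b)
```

Key concept: rebinding vs mutation: a is rebound to a new list, b still points at the original.
Step by step:
`a = [2, 3, 8]` → a = [2, 3, 8]
`b = a` → b = [2, 3, 8] (same object as a)
`a = [55, 31, 68]` → a = [55, 31, 68]
`b.append(727)` → b = [2, 3, 8, 727]
`print(a)` → prints [55, 31, 68]
`print(b)` → prints [2, 3, 8, 727]

Answer:
[55, 31, 68]
[2, 3, 8, 727]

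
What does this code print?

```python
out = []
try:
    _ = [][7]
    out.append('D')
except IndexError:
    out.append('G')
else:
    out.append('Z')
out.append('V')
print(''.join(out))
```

Execution trace: 'G' (except IndexError) → 'V' (after the try/except). Output: GV

Answer: GV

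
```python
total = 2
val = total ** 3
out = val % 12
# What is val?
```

Trace:
`total = 2` → total = 2
`val = total ** 3` → val = 8
`out = val % 12` → out = 8
So val = 8

Answer: 8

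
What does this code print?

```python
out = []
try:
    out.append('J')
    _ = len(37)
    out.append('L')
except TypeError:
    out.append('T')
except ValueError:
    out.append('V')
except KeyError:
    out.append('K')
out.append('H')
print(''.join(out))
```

Execution trace: 'J' (try body) → 'T' (except TypeError) → 'H' (after the try/except). Output: JTH

Answer: JTH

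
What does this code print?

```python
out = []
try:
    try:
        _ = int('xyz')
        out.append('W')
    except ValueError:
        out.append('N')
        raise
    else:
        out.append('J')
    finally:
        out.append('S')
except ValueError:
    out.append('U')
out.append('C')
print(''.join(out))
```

Execution trace: 'N' (inner except ValueError) → 'S' (inner finally) → 'U' (outer except ValueError) → 'C' (after the try/except). Output: NSUC

Answer: NSUC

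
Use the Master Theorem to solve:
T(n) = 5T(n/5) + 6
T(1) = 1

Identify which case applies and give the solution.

a=5, b=5, f(n)=6. log_5(5) = 1. Since c=0 < 1, Case 1 applies: T(n) = Θ(n^log_b(a)) = O(n).

Answer: O(n) - Case 1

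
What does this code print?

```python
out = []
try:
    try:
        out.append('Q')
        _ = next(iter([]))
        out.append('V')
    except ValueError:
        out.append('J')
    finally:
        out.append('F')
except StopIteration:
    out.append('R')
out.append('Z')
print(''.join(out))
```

Execution trace: 'Q' (inner try body) → 'F' (inner finally) → 'R' (outer except StopIteration) → 'Z' (after the try/except). Output: QFRZ

Answer: QFRZ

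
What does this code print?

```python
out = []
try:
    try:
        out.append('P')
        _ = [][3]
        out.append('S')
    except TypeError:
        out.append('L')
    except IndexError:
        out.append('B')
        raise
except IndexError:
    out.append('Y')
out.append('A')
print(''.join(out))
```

Execution trace: 'P' (try body) → 'B' (except IndexError) → 'Y' (outer except IndexError) → 'A' (after the try/except). Output: PBYA

Answer: PBYA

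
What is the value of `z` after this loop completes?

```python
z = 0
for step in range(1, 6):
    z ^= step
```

XOR of 1 to 5
`z` takes the values: 0 → 1 → 3 → 0 → 4 → 1

Answer: 1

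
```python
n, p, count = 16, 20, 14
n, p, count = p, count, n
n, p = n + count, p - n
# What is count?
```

Trace:
`n, p, count = 16, 20, 14` → n = 16; p = 20; count = 14
`n, p, count = p, count, n` → n = 20; p = 14; count = 16
`n, p = n + count, p - n` → n = 36; p = -6
So count = 16

Answer: 16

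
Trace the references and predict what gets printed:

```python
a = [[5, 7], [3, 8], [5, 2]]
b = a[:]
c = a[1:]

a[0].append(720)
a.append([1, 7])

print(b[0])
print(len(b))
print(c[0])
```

Key concept: slice with nested mutation.
Step by step:
`a = [[5, 7], [3, 8], [5, 2]]` → a = [[5, 7], [3, 8], [5, 2]]
`b = a[:]` → b = [[5, 7], [3, 8], [5, 2]]
`c = a[1:]` → c = [[3, 8], [5, 2]]
`a[0].append(720)` → a = [[5, 7, 720], [3, 8], [5, 2]]; b = [[5, 7, 720], [3, 8], [5, 2]]
`a.append([1, 7])` → a = [[5, 7, 720], [3, 8], [5, 2], [1, 7]]
`print(b[0])` → prints [5, 7, 720]
`print(len(b))` → prints 3
`print(c[0])` → prints [3, 8]

Answer:
[5, 7, 720]
3
[3, 8]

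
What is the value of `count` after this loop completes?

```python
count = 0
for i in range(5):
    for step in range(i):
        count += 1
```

Triangle number: 0+1+2+...+4
`count` takes the values: 0 → 1 → 2 → 3 → 4 → 5 → 6 → 7 → 8 → 9 → 10

Answer: 10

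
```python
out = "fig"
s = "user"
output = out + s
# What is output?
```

Trace:
`out = "fig"` → out = 'fig'
`s = "user"` → s = 'user'
`output = out + s` → output = 'figuser'
So output = 'figuser'

Answer: 'figuser'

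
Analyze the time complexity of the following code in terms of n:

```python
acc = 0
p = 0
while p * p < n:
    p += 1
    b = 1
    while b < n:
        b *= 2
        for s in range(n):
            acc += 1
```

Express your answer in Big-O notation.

Each loop level contributes: √n × log n × n. Multiplying the contributions gives O(n√n log n).

Answer: O(n√n log n)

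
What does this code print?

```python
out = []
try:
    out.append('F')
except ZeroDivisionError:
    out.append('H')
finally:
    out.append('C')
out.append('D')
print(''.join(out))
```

Execution trace: 'F' (try body, no exception) → 'C' (finally) → 'D' (after the try/except). Output: FCD

Answer: FCD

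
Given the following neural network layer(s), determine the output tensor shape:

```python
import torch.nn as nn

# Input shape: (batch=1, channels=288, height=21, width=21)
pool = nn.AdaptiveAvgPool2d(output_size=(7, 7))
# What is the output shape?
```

Input: (1, 288, 21, 21) -> Output: (1, 288, 7, 7)

Answer: (1, 288, 7, 7)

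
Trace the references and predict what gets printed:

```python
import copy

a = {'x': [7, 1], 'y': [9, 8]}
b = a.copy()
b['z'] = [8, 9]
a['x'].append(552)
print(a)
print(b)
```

Key concept: shallow copy of dict with mutable values.
Step by step:
`a = {'x': [7, 1], 'y': [9, 8]}` → a = {'x': [7, 1], 'y': [9, 8]}
`b = a.copy()` → b = {'x': [7, 1], 'y': [9, 8]}
`b['z'] = [8, 9]` → b = {'x': [7, 1], 'y': [9, 8], 'z': [8, 9]}
`a['x'].append(552)` → a = {'x': [7, 1, 552], 'y': [9, 8]}; b = {'x': [7, 1, 552], 'y': [9, 8], 'z': [8, 9]}
`print(a)` → prints {'x': [7, 1, 552], 'y': [9, 8]}
`print(b)` → prints {'x': [7, 1, 552], 'y': [9, 8], 'z': [8, 9]}

Answer:
{'x': [7, 1, 552], 'y': [9, 8]}
{'x': [7, 1, 552], 'y': [9, 8], 'z': [8, 9]}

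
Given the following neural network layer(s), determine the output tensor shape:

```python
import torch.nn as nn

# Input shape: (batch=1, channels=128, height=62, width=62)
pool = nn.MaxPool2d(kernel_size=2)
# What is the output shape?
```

Input: (1, 128, 62, 62) -> Output: (1, 128, 31, 31)

Answer: (1, 128, 31, 31)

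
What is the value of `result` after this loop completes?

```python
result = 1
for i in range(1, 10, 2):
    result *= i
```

Product of 1, 3, 5, ... up to 9
`result` takes the values: 1 → 3 → 15 → 105 → 945

Answer: 945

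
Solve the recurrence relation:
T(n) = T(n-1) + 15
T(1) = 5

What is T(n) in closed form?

Unrolling: T(n) = T(1) + 15·(n-1) = 5 + 15(n-1) = 15n - 10.

Answer: T(n) = 15n - 10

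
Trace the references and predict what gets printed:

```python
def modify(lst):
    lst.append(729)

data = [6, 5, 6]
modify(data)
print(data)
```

Key concept: function modifies passed list.
Step by step:
`data = [6, 5, 6]` → data = [6, 5, 6]
`modify(data)` → data = [6, 5, 6, 729]
`print(data)` → prints [6, 5, 6, 729]

Answer: [6, 5, 6, 729]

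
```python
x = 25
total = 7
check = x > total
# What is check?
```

Trace:
`x = 25` → x = 25
`total = 7` → total = 7
`check = x > total` → check = True
So check = True

Answer: True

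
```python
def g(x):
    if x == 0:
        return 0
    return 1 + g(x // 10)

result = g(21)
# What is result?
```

Count of digits of 21: 2

Answer: 2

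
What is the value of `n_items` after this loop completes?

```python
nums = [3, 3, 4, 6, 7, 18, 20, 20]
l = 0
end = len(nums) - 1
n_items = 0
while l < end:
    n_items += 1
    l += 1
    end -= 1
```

Iterations until pointers meet (list length 8)
`n_items` takes the values: 0 → 1 → 2 → 3 → 4

Answer: 4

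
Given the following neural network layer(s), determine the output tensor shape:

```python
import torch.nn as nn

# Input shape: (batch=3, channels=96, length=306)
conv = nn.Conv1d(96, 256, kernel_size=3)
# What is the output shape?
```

Input: (3, 96, 306) -> Output: (3, 256, 304)

Answer: (3, 256, 304)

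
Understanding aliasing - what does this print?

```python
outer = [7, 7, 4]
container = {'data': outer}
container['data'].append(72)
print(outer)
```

Key concept: dict holds reference to list.
Step by step:
`outer = [7, 7, 4]` → outer = [7, 7, 4]
`container = {'data': outer}` → container = {'data': [7, 7, 4]}
`container['data'].append(72)` → outer = [7, 7, 4, 72]; container = {'data': [7, 7, 4, 72]}
`print(outer)` → prints [7, 7, 4, 72]

Answer: [7, 7, 4, 72]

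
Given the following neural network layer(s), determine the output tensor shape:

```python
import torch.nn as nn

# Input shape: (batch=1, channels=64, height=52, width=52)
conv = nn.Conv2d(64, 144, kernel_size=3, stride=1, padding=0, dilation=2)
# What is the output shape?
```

Input: (1, 64, 52, 52) -> Output: (1, 144, 48, 48)

Answer: (1, 144, 48, 48)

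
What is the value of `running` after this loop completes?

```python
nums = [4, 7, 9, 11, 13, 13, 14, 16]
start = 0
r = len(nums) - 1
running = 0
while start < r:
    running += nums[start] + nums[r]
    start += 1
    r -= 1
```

Sum of pairs from ends
`running` takes the values: 0 → 20 → 41 → 63 → 87

Answer: 87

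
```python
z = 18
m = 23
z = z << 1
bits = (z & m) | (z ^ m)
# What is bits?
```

Trace:
`z = 18` → z = 18
`m = 23` → m = 23
`z = z << 1` → z = 36
`bits = (z & m) | (z ^ m)` → bits = 55
So bits = 55

Answer: 55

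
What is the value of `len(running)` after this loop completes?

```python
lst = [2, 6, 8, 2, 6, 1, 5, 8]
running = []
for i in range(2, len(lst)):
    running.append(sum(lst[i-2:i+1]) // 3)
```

Number of 3-element averages
`running` takes the values: [] → [5] → [5, 5] → [5, 5, 5] → [5, 5, 5, 3] → [5, 5, 5, 3, 4] → [5, 5, 5, 3, 4, 4]
So `len(running)` = 6

Answer: 6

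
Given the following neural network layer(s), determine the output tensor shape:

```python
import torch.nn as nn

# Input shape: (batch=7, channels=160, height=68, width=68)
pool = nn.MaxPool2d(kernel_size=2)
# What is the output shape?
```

Input: (7, 160, 68, 68) -> Output: (7, 160, 34, 34)

Answer: (7, 160, 34, 34)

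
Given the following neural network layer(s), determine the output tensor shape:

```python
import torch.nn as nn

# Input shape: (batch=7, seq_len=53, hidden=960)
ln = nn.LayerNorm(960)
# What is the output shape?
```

Input: (7, 53, 960) -> Output: (7, 53, 960)

Answer: (7, 53, 960)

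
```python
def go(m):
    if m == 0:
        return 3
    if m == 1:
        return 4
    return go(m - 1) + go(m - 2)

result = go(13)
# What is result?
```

Build up from base cases: go(0)=3, go(1)=4, go(2)=7, go(3)=11, go(4)=18, go(5)=29, go(6)=47, ..., go(13)=1364

Answer: 1364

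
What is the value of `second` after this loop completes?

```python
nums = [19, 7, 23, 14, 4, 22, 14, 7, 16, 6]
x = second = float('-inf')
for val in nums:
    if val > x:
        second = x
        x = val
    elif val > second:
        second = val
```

Second largest (with repeats) in [19, 7, 23, 14, 4, 22, 14, 7, 16, 6]
`second` takes the values: -inf → 7 → 19 → 22

Answer: 22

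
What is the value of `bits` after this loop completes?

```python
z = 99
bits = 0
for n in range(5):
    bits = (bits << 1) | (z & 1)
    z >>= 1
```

Reverse lowest 5 bits of 99
`bits` takes the values: 0 → 1 → 3 → 6 → 12 → 24

Answer: 24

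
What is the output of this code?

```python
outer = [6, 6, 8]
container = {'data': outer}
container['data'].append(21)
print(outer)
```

Key concept: dict holds reference to list.
Step by step:
`outer = [6, 6, 8]` → outer = [6, 6, 8]
`container = {'data': outer}` → container = {'data': [6, 6, 8]}
`container['data'].append(21)` → outer = [6, 6, 8, 21]; container = {'data': [6, 6, 8, 21]}
`print(outer)` → prints [6, 6, 8, 21]

Answer: [6, 6, 8, 21]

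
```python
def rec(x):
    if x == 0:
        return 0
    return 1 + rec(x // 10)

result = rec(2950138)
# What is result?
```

Count of digits of 2950138: 7

Answer: 7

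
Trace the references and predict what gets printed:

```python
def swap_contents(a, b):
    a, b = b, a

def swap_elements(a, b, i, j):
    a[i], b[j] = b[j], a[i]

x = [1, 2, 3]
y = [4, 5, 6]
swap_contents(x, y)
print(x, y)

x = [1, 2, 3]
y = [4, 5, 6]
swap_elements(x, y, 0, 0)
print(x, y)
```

Key concept: parameter rebinding vs mutation.
Step by step:
`x = [1, 2, 3]` → x = [1, 2, 3]
`y = [4, 5, 6]` → y = [4, 5, 6]
`swap_contents(x, y)` → no visible change to tracked variables
`print(x, y)` → prints [1, 2, 3] [4, 5, 6]
`x = [1, 2, 3]` → x = [1, 2, 3]
`y = [4, 5, 6]` → y = [4, 5, 6]
`swap_elements(x, y, 0, 0)` → x = [4, 2, 3]; y = [1, 5, 6]
`print(x, y)` → prints [4, 2, 3] [1, 5, 6]

Answer:
[1, 2, 3] [4, 5, 6]
[4, 2, 3] [1, 5, 6]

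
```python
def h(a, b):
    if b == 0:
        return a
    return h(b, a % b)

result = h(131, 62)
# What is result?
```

h(131, 62) -> h(62, 7) -> h(7, 6) -> h(6, 1) -> h(1, 0) -> 1

Answer: 1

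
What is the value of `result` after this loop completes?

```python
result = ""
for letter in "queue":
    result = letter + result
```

Reverse 'queue'
`result` takes the values: "" → "q" → "uq" → "euq" → "ueuq" → "eueuq"

Answer: "eueuq"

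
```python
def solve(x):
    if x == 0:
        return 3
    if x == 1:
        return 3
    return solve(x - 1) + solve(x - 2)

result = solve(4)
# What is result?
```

Build up from base cases: solve(0)=3, solve(1)=3, solve(2)=6, solve(3)=9, solve(4)=15

Answer: 15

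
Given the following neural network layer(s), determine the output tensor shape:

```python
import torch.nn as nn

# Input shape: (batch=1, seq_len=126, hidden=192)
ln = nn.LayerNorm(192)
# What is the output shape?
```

Input: (1, 126, 192) -> Output: (1, 126, 192)

Answer: (1, 126, 192)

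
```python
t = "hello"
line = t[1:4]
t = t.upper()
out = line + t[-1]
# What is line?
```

Trace:
`t = "hello"` → t = 'hello'
`line = t[1:4]` → line = 'ell'
`t = t.upper()` → t = 'HELLO'
`out = line + t[-1]` → out = 'ellO'
So line = 'ell'

Answer: 'ell'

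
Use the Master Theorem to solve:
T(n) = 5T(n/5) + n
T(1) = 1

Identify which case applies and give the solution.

a=5, b=5, f(n)=n. log_5(5) = 1. Since c=1 = 1, Case 2 applies: T(n) = Θ(n^log_b(a) · log n) = O(n log n).

Answer: O(n log n) - Case 2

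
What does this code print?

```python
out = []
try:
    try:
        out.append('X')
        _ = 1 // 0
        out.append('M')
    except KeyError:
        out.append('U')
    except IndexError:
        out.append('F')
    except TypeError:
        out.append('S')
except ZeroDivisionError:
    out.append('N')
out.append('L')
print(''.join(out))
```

Execution trace: 'X' (try body) → 'N' (outer except ZeroDivisionError) → 'L' (after the try/except). Output: XNL

Answer: XNL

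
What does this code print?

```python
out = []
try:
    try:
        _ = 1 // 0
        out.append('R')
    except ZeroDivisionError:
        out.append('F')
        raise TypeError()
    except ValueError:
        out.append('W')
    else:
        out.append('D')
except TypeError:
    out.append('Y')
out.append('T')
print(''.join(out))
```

Execution trace: 'F' (except ZeroDivisionError) → 'Y' (outer except TypeError) → 'T' (after the try/except). Output: FYT

Answer: FYT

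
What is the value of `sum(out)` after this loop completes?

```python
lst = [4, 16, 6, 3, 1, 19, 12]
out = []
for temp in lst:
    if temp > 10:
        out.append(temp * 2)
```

Sum of doubled values > 10
`out` takes the values: [] → [32] → [32, 38] → [32, 38, 24]
So `sum(out)` = 94

Answer: 94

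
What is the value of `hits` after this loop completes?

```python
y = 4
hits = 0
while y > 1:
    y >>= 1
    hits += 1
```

Count right shifts until 1
`hits` takes the values: 0 → 1 → 2

Answer: 2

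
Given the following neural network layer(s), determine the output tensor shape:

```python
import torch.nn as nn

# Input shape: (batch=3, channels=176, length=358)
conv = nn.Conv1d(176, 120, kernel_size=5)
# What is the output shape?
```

Input: (3, 176, 358) -> Output: (3, 120, 354)

Answer: (3, 120, 354)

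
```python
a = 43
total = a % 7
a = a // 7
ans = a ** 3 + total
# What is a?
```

Trace:
`a = 43` → a = 43
`total = a % 7` → total = 1
`a = a // 7` → a = 6
`ans = a ** 3 + total` → ans = 217
So a = 6

Answer: 6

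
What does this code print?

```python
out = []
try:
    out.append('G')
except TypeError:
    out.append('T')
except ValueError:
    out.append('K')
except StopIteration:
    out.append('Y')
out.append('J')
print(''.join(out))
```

Execution trace: 'G' (try body, no exception) → 'J' (after the try/except). Output: GJ

Answer: GJ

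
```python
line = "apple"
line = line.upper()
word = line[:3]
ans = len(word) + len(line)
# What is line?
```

Trace:
`line = "apple"` → line = 'apple'
`line = line.upper()` → line = 'APPLE'
`word = line[:3]` → word = 'APP'
`ans = len(word) + len(line)` → ans = 8
So line = 'APPLE'

Answer: 'APPLE'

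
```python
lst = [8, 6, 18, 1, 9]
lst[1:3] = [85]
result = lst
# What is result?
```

Trace:
`lst = [8, 6, 18, 1, 9]` → lst = [8, 6, 18, 1, 9]
`lst[1:3] = [85]` → lst = [8, 85, 1, 9]
`result = lst` → result = [8, 85, 1, 9]
So result = [8, 85, 1, 9]

Answer: [8, 85, 1, 9]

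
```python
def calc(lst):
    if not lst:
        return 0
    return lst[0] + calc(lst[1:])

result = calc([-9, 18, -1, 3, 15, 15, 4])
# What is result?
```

(-9) + 18 + (-1) + 3 + 15 + 15 + 4 + 0 = 45

Answer: 45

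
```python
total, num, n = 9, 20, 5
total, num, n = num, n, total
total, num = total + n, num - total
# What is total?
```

Trace:
`total, num, n = 9, 20, 5` → total = 9; num = 20; n = 5
`total, num, n = num, n, total` → total = 20; num = 5; n = 9
`total, num = total + n, num - total` → total = 29; num = -15
So total = 29

Answer: 29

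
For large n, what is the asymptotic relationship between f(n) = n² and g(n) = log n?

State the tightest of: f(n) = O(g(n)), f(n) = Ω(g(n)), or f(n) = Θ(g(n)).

n² vs log n: f(n) = Ω(g(n)) but not O(g(n)) — n² grows strictly faster than log n.

Answer: f(n) = Ω(g(n)) but not O(g(n)) — n² grows strictly faster than log n.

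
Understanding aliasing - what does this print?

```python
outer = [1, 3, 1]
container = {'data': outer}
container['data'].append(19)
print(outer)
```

Key concept: dict holds reference to list.
Step by step:
`outer = [1, 3, 1]` → outer = [1, 3, 1]
`container = {'data': outer}` → container = {'data': [1, 3, 1]}
`container['data'].append(19)` → outer = [1, 3, 1, 19]; container = {'data': [1, 3, 1, 19]}
`print(outer)` → prints [1, 3, 1, 19]

Answer: [1, 3, 1, 19]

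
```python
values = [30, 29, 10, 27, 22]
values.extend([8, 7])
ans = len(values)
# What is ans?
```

Trace:
`values = [30, 29, 10, 27, 22]` → values = [30, 29, 10, 27, 22]
`values.extend([8, 7])` → values = [30, 29, 10, 27, 22, 8, 7]
`ans = len(values)` → ans = 7
So ans = 7

Answer: 7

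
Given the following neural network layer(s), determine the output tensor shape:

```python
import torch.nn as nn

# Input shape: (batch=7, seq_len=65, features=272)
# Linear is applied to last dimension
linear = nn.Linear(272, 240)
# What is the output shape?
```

Input: (7, 65, 272) -> Output: (7, 65, 240)

Answer: (7, 65, 240)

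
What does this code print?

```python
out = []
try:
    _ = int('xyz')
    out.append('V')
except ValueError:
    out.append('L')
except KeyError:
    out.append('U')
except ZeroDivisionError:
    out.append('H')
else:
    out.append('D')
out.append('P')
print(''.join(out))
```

Execution trace: 'L' (except ValueError) → 'P' (after the try/except). Output: LP

Answer: LP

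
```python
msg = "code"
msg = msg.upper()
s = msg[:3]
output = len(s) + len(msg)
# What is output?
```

Trace:
`msg = "code"` → msg = 'code'
`msg = msg.upper()` → msg = 'CODE'
`s = msg[:3]` → s = 'COD'
`output = len(s) + len(msg)` → output = 7
So output = 7

Answer: 7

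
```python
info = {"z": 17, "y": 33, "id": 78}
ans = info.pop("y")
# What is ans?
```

Trace:
`info = {"z": 17, "y": 33, "id": 78}` → info = {'z': 17, 'y': 33, 'id': 78}
`ans = info.pop("y")` → info = {'z': 17, 'id': 78}; ans = 33
So ans = 33

Answer: 33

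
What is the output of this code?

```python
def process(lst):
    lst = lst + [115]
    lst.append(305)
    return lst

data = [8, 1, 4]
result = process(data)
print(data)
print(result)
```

Key concept: rebinding parameter vs mutation.
Step by step:
`data = [8, 1, 4]` → data = [8, 1, 4]
`result = process(data)` → result = [8, 1, 4, 115, 305]
`print(data)` → prints [8, 1, 4]
`print(result)` → prints [8, 1, 4, 115, 305]

Answer:
[8, 1, 4]
[8, 1, 4, 115, 305]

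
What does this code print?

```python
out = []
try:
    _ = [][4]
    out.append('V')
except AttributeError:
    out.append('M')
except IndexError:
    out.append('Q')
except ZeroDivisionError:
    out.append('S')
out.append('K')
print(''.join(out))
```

Execution trace: 'Q' (except IndexError) → 'K' (after the try/except). Output: QK

Answer: QK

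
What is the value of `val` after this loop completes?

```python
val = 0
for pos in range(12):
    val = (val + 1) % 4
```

Increment mod 4, 12 times = 0
`val` takes the values: 0 → 1 → 2 → 3 → 0 → 1 → 2 → 3 → 0 → 1 → 2 → 3 → 0

Answer: 0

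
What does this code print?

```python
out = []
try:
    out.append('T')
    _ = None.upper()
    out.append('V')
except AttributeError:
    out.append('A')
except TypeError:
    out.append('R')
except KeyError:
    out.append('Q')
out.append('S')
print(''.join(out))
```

Execution trace: 'T' (try body) → 'A' (except AttributeError) → 'S' (after the try/except). Output: TAS

Answer: TAS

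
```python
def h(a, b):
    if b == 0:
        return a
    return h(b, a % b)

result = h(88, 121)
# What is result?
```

h(88, 121) -> h(121, 88) -> h(88, 33) -> h(33, 22) -> h(22, 11) -> h(11, 0) -> 11

Answer: 11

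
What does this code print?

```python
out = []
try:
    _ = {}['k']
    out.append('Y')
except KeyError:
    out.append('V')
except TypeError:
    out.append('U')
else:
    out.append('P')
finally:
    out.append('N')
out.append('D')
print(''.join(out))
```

Execution trace: 'V' (except KeyError) → 'N' (finally) → 'D' (after the try/except). Output: VND

Answer: VND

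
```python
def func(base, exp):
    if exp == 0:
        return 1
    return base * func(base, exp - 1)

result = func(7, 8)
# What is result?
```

func(7, 8) = 7 * 7 * 7 * 7 * 7 * 7 * 7 * 7 = 5764801

Answer: 5764801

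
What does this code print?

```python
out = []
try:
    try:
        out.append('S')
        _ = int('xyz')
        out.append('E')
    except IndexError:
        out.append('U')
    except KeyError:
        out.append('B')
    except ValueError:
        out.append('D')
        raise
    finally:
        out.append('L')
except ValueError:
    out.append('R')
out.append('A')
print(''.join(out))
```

Execution trace: 'S' (inner try body) → 'D' (inner except ValueError) → 'L' (inner finally) → 'R' (outer except ValueError) → 'A' (after the try/except). Output: SDLRA

Answer: SDLRA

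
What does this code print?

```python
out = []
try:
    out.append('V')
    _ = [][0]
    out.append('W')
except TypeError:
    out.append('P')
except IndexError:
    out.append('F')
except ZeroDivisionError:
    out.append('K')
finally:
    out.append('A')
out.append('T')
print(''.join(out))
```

Execution trace: 'V' (try body) → 'F' (except IndexError) → 'A' (finally) → 'T' (after the try/except). Output: VFAT

Answer: VFAT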